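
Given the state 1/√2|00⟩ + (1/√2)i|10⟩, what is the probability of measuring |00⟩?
1/2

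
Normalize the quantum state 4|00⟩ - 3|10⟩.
0.8|00⟩ - 0.6|10⟩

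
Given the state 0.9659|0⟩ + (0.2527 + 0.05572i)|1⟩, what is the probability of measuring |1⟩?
0.06696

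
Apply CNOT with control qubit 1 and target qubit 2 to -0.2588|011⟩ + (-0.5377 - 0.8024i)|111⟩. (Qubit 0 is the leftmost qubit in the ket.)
-0.2588|010⟩ + (-0.5377 - 0.8024i)|110⟩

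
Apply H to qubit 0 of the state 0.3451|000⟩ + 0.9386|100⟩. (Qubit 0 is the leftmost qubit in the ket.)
0.9077|000⟩ - 0.4197|100⟩

H on qubit 0 mixes each pair of kets that differ only in qubit 0: amplitudes (a, b) of (|…0…⟩, |…1…⟩) become ((a + b)/√2, (a − b)/√2). Kets absent from the input have amplitude 0.
(|000⟩, |100⟩): (a, b) = (0.3451, 0.9386) → (0.9077, -0.4197)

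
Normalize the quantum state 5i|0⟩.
i|0⟩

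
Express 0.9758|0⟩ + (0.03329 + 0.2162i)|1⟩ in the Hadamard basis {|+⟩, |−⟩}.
(0.7135 + 0.1529i)|+⟩ + (0.6665 - 0.1529i)|−⟩

With |ψ⟩ = α|0⟩ + β|1⟩, the Hadamard-basis coefficients are ⟨+|ψ⟩ = (α + β)/√2 and ⟨−|ψ⟩ = (α − β)/√2.
Here α = 0.9758, β = (0.03329 + 0.2162i): (α + β)/√2 = (0.7135 + 0.1529i), (α − β)/√2 = (0.6665 - 0.1529i).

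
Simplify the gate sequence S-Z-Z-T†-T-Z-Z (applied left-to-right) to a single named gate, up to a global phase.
S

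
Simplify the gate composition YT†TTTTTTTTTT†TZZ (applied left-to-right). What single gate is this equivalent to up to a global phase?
Y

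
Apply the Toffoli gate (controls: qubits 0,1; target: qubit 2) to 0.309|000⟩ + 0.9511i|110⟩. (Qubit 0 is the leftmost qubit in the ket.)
0.309|000⟩ + 0.9511i|111⟩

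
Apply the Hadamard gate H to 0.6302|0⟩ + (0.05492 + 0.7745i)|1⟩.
(0.4845 + 0.5477i)|0⟩ + (0.4068 - 0.5477i)|1⟩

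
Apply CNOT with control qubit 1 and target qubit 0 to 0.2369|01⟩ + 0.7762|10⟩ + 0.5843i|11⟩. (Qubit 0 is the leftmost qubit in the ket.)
0.5843i|01⟩ + 0.7762|10⟩ + 0.2369|11⟩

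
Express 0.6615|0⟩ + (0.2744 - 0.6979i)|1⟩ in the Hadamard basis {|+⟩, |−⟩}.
(0.6618 - 0.4935i)|+⟩ + (0.2737 + 0.4935i)|−⟩

With |ψ⟩ = α|0⟩ + β|1⟩, the Hadamard-basis coefficients are ⟨+|ψ⟩ = (α + β)/√2 and ⟨−|ψ⟩ = (α − β)/√2.
Here α = 0.6615, β = (0.2744 - 0.6979i): (α + β)/√2 = (0.6618 - 0.4935i), (α − β)/√2 = (0.2737 + 0.4935i).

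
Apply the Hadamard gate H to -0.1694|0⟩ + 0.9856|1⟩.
0.5771|0⟩ - 0.8167|1⟩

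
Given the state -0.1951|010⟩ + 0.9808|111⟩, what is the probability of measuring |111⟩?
0.962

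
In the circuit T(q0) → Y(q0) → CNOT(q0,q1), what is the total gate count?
3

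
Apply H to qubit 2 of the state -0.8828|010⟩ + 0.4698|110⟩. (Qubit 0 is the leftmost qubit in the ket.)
-0.6242|010⟩ - 0.6242|011⟩ + 0.3322|110⟩ + 0.3322|111⟩

H on qubit 2 mixes each pair of kets that differ only in qubit 2: amplitudes (a, b) of (|…0…⟩, |…1…⟩) become ((a + b)/√2, (a − b)/√2). Kets absent from the input have amplitude 0.
(|010⟩, |011⟩): (a, b) = (-0.8828, 0) → (-0.6242, -0.6242)
(|110⟩, |111⟩): (a, b) = (0.4698, 0) → (0.3322, 0.3322)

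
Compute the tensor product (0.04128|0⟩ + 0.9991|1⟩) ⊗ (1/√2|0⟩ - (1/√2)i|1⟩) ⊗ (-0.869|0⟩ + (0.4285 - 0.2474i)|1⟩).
-0.02537|000⟩ + (0.01251 - 0.007221i)|001⟩ + 0.02537i|010⟩ + (-0.007221 - 0.01251i)|011⟩ - 0.6139|100⟩ + (0.3027 - 0.1748i)|101⟩ + 0.6139i|110⟩ + (-0.1748 - 0.3027i)|111⟩

amp(|b₁b₂…⟩) = product of the factor amplitudes for bits b₁, b₂, …; only kets whose every factor amplitude is nonzero survive.
|000⟩: (0.04128)(1/√2)(-0.869) = -0.02537
|001⟩: (0.04128)(1/√2)(0.4285 - 0.2474i) = (0.01251 - 0.007221i)
|010⟩: (0.04128)(-(1/√2)i)(-0.869) = 0.02537i
|011⟩: (0.04128)(-(1/√2)i)(0.4285 - 0.2474i) = (-0.007221 - 0.01251i)
|100⟩: (0.9991)(1/√2)(-0.869) = -0.6139
|101⟩: (0.9991)(1/√2)(0.4285 - 0.2474i) = (0.3027 - 0.1748i)
|110⟩: (0.9991)(-(1/√2)i)(-0.869) = 0.6139i
|111⟩: (0.9991)(-(1/√2)i)(0.4285 - 0.2474i) = (-0.1748 - 0.3027i)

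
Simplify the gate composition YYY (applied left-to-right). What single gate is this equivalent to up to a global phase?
Y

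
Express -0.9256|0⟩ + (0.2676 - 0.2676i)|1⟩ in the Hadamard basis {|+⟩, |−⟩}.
(-0.4653 - 0.1892i)|+⟩ + (-0.8437 + 0.1892i)|−⟩

With |ψ⟩ = α|0⟩ + β|1⟩, the Hadamard-basis coefficients are ⟨+|ψ⟩ = (α + β)/√2 and ⟨−|ψ⟩ = (α − β)/√2.
Here α = -0.9256, β = (0.2676 - 0.2676i): (α + β)/√2 = (-0.4653 - 0.1892i), (α − β)/√2 = (-0.8437 + 0.1892i).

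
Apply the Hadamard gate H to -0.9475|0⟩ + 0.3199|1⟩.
-0.4438|0⟩ - 0.8962|1⟩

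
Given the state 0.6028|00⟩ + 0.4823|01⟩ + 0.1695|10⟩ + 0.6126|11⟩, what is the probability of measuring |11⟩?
0.3753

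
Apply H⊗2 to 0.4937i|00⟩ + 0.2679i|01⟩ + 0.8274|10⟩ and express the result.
(0.4137 + 0.3808i)|00⟩ + (0.4137 + 0.1129i)|01⟩ + (-0.4137 + 0.3808i)|10⟩ + (-0.4137 + 0.1129i)|11⟩

H⊗2 gives amp(|y⟩) = (1/2) Σ_x (−1)^(x·y) amp(|x⟩), where x·y is the number of positions in which both x and y have a 1.
|00⟩: (0.4937i + 0.2679i + 0.8274)/2 = (0.4137 + 0.3808i)
|01⟩: (0.4937i - 0.2679i + 0.8274)/2 = (0.4137 + 0.1129i)
|10⟩: (0.4937i + 0.2679i - 0.8274)/2 = (-0.4137 + 0.3808i)
|11⟩: (0.4937i - 0.2679i - 0.8274)/2 = (-0.4137 + 0.1129i)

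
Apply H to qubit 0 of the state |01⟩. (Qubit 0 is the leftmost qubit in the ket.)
1/√2|01⟩ + 1/√2|11⟩

H on qubit 0 mixes each pair of kets that differ only in qubit 0: amplitudes (a, b) of (|…0…⟩, |…1…⟩) become ((a + b)/√2, (a − b)/√2). Kets absent from the input have amplitude 0.
(|01⟩, |11⟩): (a, b) = (1, 0) → (1/√2, 1/√2)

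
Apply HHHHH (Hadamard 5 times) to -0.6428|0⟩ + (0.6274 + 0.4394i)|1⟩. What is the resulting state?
(-0.01089 + 0.3107i)|0⟩ + (-0.8982 - 0.3107i)|1⟩

H² = I, so H^5 = H: a single Hadamard. With (a, b) = (-0.6428, (0.6274 + 0.4394i)), H gives ((a + b)/√2, (a − b)/√2) = ((-0.01089 + 0.3107i), (-0.8982 - 0.3107i)).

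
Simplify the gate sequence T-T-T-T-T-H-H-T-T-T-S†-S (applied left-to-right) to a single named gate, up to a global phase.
I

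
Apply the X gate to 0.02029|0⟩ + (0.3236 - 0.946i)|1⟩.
(0.3236 - 0.946i)|0⟩ + 0.02029|1⟩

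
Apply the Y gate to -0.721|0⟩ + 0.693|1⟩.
-0.693i|0⟩ - 0.721i|1⟩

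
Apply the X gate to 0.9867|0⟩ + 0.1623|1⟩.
0.1623|0⟩ + 0.9867|1⟩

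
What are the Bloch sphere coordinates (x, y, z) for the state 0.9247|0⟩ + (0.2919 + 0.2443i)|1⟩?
(0.5398, 0.4518, 0.7102)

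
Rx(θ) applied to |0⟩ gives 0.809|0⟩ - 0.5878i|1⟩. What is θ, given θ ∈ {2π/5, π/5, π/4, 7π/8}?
2π/5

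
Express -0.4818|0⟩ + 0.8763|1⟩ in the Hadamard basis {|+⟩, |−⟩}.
0.279|+⟩ - 0.9603|−⟩

With |ψ⟩ = α|0⟩ + β|1⟩, the Hadamard-basis coefficients are ⟨+|ψ⟩ = (α + β)/√2 and ⟨−|ψ⟩ = (α − β)/√2.
Here α = -0.4818, β = 0.8763: (α + β)/√2 = 0.279, (α − β)/√2 = -0.9603.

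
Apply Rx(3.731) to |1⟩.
-0.9569i|0⟩ - 0.2905|1⟩

Rx(3.731) = [[cos(θ/2), −i·sin(θ/2)], [−i·sin(θ/2), cos(θ/2)]]; θ = 3.731, cos(θ/2) ≈ -0.290456, sin(θ/2) ≈ 0.956888.
With a = amp(|0⟩) = 0 and b = amp(|1⟩) = 1:
new amp(|0⟩) = (-0.290456)·a + (-0.956888i)·b = -0.9569i
new amp(|1⟩) = (-0.956888i)·a + (-0.290456)·b = -0.2905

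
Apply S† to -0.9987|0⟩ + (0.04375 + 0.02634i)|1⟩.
-0.9987|0⟩ + (0.02634 - 0.04375i)|1⟩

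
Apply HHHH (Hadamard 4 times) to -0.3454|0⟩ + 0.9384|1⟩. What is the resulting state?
-0.3454|0⟩ + 0.9384|1⟩

H² = I, so an even number of Hadamards cancels: H^4 = I and the state is unchanged.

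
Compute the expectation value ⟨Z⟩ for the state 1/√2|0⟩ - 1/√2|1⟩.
0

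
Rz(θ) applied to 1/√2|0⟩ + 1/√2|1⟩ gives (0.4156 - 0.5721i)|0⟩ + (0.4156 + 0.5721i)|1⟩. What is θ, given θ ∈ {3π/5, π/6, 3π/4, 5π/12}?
3π/5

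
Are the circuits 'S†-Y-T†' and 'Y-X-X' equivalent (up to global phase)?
No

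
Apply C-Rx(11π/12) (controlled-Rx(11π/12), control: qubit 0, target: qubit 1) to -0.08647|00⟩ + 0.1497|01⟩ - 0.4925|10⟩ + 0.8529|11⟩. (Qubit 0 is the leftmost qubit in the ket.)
-0.08647|00⟩ + 0.1497|01⟩ + (-0.06428 - 0.8456i)|10⟩ + (0.1113 + 0.4883i)|11⟩

C-Rx(11π/12) leaves the control-|0⟩ kets |00⟩, |01⟩ unchanged and applies Rx(11π/12) to qubit 1 on the control-|1⟩ pair (|10⟩, |11⟩).
Rx(11π/12) = [[cos(θ/2), −i·sin(θ/2)], [−i·sin(θ/2), cos(θ/2)]]; θ = 11π/12, cos(θ/2) ≈ 0.130526, sin(θ/2) ≈ 0.991445.
With a = amp(|10⟩) = -0.4925 and b = amp(|11⟩) = 0.8529:
new amp(|10⟩) = (0.130526)·a + (-0.991445i)·b = (-0.06428 - 0.8456i)
new amp(|11⟩) = (-0.991445i)·a + (0.130526)·b = (0.1113 + 0.4883i)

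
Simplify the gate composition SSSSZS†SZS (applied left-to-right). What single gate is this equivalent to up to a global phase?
S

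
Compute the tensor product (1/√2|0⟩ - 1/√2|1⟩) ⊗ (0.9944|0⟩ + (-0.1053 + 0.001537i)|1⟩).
0.7031|00⟩ + (-0.07446 + 0.001087i)|01⟩ - 0.7031|10⟩ + (0.07446 - 0.001087i)|11⟩

amp(|b₁b₂…⟩) = product of the factor amplitudes for bits b₁, b₂, …; only kets whose every factor amplitude is nonzero survive.
|00⟩: (1/√2)(0.9944) = 0.7031
|01⟩: (1/√2)(-0.1053 + 0.001537i) = (-0.07446 + 0.001087i)
|10⟩: (-1/√2)(0.9944) = -0.7031
|11⟩: (-1/√2)(-0.1053 + 0.001537i) = (0.07446 - 0.001087i)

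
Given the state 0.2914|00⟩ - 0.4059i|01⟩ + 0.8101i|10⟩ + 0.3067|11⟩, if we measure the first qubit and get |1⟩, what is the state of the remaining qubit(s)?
0.9352i|0⟩ + 0.3541|1⟩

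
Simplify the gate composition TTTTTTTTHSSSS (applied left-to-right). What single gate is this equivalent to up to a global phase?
H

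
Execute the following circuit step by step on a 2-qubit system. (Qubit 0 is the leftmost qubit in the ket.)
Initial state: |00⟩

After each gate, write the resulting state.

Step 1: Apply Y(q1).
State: i|01⟩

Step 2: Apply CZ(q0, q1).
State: i|01⟩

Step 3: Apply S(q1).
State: -|01⟩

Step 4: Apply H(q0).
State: -1/√2|01⟩ - 1/√2|11⟩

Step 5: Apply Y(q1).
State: (1/√2)i|00⟩ + (1/√2)i|10⟩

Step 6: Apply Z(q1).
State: (1/√2)i|00⟩ + (1/√2)i|10⟩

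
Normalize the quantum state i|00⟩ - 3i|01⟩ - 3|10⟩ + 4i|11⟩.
0.169i|00⟩ - 0.5071i|01⟩ - 0.5071|10⟩ + 0.6761i|11⟩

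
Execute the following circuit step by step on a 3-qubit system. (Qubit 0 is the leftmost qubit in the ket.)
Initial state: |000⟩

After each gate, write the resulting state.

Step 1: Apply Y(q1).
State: i|010⟩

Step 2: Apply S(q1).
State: -|010⟩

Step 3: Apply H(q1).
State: -1/√2|000⟩ + 1/√2|010⟩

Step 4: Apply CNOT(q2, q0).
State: -1/√2|000⟩ + 1/√2|010⟩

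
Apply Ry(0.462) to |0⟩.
0.9734|0⟩ + 0.229|1⟩

Ry(0.462) = [[cos(θ/2), −sin(θ/2)], [sin(θ/2), cos(θ/2)]]; θ = 0.462, cos(θ/2) ≈ 0.973438, sin(θ/2) ≈ 0.228951.
With a = amp(|0⟩) = 1 and b = amp(|1⟩) = 0:
new amp(|0⟩) = (0.973438)·a + (-0.228951)·b = 0.9734
new amp(|1⟩) = (0.228951)·a + (0.973438)·b = 0.229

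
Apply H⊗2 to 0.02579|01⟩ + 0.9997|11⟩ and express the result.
0.5127|00⟩ - 0.5127|01⟩ - 0.487|10⟩ + 0.487|11⟩

H⊗2 gives amp(|y⟩) = (1/2) Σ_x (−1)^(x·y) amp(|x⟩), where x·y is the number of positions in which both x and y have a 1.
|00⟩: (0.02579 + 0.9997)/2 = 0.5127
|01⟩: (-0.02579 - 0.9997)/2 = -0.5127
|10⟩: (0.02579 - 0.9997)/2 = -0.487
|11⟩: (-0.02579 + 0.9997)/2 = 0.487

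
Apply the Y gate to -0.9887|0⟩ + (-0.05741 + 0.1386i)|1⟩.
(0.1386 + 0.05741i)|0⟩ - 0.9887i|1⟩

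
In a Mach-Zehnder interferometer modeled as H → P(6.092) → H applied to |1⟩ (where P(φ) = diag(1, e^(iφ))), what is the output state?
(0.00911 + 0.09501i)|0⟩ + (0.9909 - 0.09501i)|1⟩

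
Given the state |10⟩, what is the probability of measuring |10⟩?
1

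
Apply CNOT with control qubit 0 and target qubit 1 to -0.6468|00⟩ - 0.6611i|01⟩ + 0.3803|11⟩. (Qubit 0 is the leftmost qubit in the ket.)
-0.6468|00⟩ - 0.6611i|01⟩ + 0.3803|10⟩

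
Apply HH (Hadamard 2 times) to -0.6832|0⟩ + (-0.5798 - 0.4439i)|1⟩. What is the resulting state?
-0.6832|0⟩ + (-0.5798 - 0.4439i)|1⟩

H² = I, so an even number of Hadamards cancels: H^2 = I and the state is unchanged.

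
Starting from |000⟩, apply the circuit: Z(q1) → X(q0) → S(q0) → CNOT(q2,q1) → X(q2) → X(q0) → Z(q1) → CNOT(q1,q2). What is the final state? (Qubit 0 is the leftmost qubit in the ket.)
i|001⟩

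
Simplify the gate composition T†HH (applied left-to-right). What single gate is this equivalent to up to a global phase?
T†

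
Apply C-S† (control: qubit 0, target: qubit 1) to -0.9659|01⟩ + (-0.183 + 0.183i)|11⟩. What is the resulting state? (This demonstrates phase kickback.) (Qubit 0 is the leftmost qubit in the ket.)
-0.9659|01⟩ + (0.183 + 0.183i)|11⟩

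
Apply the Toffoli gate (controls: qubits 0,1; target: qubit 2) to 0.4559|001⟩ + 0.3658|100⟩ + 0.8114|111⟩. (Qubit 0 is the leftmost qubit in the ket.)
0.4559|001⟩ + 0.3658|100⟩ + 0.8114|110⟩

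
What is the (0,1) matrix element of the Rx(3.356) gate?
-0.9943i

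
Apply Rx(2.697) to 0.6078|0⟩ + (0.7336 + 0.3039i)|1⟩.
(0.4304 - 0.7155i)|0⟩ + (0.1617 - 0.5258i)|1⟩

Rx(2.697) = [[cos(θ/2), −i·sin(θ/2)], [−i·sin(θ/2), cos(θ/2)]]; θ = 2.697, cos(θ/2) ≈ 0.22047, sin(θ/2) ≈ 0.975394.
With a = amp(|0⟩) = 0.6078 and b = amp(|1⟩) = (0.7336 + 0.3039i):
new amp(|0⟩) = (0.22047)·a + (-0.975394i)·b = (0.4304 - 0.7155i)
new amp(|1⟩) = (-0.975394i)·a + (0.22047)·b = (0.1617 - 0.5258i)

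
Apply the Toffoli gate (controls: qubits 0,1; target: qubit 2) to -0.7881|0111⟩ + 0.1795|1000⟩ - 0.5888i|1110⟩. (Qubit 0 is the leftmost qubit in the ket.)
-0.7881|0111⟩ + 0.1795|1000⟩ - 0.5888i|1100⟩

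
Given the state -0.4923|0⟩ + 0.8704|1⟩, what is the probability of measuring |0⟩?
0.2424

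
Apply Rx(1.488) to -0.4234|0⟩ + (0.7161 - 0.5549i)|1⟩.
(-0.6873 - 0.485i)|0⟩ + (0.5269 - 0.1215i)|1⟩

Rx(1.488) = [[cos(θ/2), −i·sin(θ/2)], [−i·sin(θ/2), cos(θ/2)]]; θ = 1.488, cos(θ/2) ≈ 0.735766, sin(θ/2) ≈ 0.677236.
With a = amp(|0⟩) = -0.4234 and b = amp(|1⟩) = (0.7161 - 0.5549i):
new amp(|0⟩) = (0.735766)·a + (-0.677236i)·b = (-0.6873 - 0.485i)
new amp(|1⟩) = (-0.677236i)·a + (0.735766)·b = (0.5269 - 0.1215i)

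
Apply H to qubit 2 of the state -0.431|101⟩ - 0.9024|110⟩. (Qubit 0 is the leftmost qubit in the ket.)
-0.3048|100⟩ + 0.3048|101⟩ - 0.6381|110⟩ - 0.6381|111⟩

H on qubit 2 mixes each pair of kets that differ only in qubit 2: amplitudes (a, b) of (|…0…⟩, |…1…⟩) become ((a + b)/√2, (a − b)/√2). Kets absent from the input have amplitude 0.
(|100⟩, |101⟩): (a, b) = (0, -0.431) → (-0.3048, 0.3048)
(|110⟩, |111⟩): (a, b) = (-0.9024, 0) → (-0.6381, -0.6381)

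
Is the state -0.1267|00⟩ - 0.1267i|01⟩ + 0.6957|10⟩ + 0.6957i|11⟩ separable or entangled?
Separable

Writing the state as a|00⟩ + b|01⟩ + c|10⟩ + d|11⟩, it is a product state iff ad − bc = 0.
Here (a, b, c, d) = (-0.1267, -0.1267i, 0.6957, 0.6957i): ad − bc = (-0.1267)(0.6957i) − (-0.1267i)(0.6957) = 0, so the state is separable.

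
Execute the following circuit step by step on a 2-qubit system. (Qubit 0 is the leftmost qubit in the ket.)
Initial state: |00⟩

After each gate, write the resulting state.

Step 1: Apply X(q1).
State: |01⟩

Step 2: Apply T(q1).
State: (1/√2 + (1/√2)i)|01⟩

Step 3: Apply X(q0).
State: (1/√2 + (1/√2)i)|11⟩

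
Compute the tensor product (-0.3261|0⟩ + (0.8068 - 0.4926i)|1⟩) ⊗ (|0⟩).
-0.3261|00⟩ + (0.8068 - 0.4926i)|10⟩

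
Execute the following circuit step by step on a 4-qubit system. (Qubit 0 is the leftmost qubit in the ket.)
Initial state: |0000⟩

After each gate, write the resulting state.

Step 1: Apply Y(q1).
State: i|0100⟩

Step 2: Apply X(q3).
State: i|0101⟩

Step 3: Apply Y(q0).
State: -|1101⟩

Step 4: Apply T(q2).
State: -|1101⟩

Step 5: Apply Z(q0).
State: |1101⟩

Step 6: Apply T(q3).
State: (1/√2 + (1/√2)i)|1101⟩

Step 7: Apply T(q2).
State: (1/√2 + (1/√2)i)|1101⟩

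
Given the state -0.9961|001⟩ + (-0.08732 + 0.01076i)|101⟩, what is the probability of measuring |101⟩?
0.007741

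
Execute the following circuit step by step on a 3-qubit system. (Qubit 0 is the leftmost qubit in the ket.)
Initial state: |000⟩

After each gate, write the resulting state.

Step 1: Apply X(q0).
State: |100⟩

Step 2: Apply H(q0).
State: 1/√2|000⟩ - 1/√2|100⟩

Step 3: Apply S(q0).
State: 1/√2|000⟩ - (1/√2)i|100⟩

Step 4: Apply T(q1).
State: 1/√2|000⟩ - (1/√2)i|100⟩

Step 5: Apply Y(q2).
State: (1/√2)i|001⟩ + 1/√2|101⟩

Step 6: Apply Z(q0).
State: (1/√2)i|001⟩ - 1/√2|101⟩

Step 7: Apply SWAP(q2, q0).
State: (1/√2)i|100⟩ - 1/√2|101⟩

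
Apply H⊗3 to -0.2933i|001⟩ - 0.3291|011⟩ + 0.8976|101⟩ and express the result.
(0.201 - 0.1037i)|000⟩ + (-0.201 + 0.1037i)|001⟩ + (0.4337 - 0.1037i)|010⟩ + (-0.4337 + 0.1037i)|011⟩ + (-0.4337 - 0.1037i)|100⟩ + (0.4337 + 0.1037i)|101⟩ + (-0.201 - 0.1037i)|110⟩ + (0.201 + 0.1037i)|111⟩

H⊗3 gives amp(|y⟩) = (1/2√2) Σ_x (−1)^(x·y) amp(|x⟩), where x·y is the number of positions in which both x and y have a 1.
|000⟩: (-0.2933i - 0.3291 + 0.8976)/(2√2) = (0.201 - 0.1037i)
|001⟩: (0.2933i + 0.3291 - 0.8976)/(2√2) = (-0.201 + 0.1037i)
|010⟩: (-0.2933i + 0.3291 + 0.8976)/(2√2) = (0.4337 - 0.1037i)
|011⟩: (0.2933i - 0.3291 - 0.8976)/(2√2) = (-0.4337 + 0.1037i)
|100⟩: (-0.2933i - 0.3291 - 0.8976)/(2√2) = (-0.4337 - 0.1037i)
|101⟩: (0.2933i + 0.3291 + 0.8976)/(2√2) = (0.4337 + 0.1037i)
|110⟩: (-0.2933i + 0.3291 - 0.8976)/(2√2) = (-0.201 - 0.1037i)
|111⟩: (0.2933i - 0.3291 + 0.8976)/(2√2) = (0.201 + 0.1037i)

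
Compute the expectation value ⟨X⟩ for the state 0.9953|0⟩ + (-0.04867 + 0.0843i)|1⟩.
-0.09688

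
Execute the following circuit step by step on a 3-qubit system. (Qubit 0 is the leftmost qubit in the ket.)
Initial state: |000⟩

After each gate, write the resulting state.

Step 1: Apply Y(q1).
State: i|010⟩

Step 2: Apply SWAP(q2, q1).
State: i|001⟩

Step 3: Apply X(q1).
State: i|011⟩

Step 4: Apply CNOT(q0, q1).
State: i|011⟩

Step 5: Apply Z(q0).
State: i|011⟩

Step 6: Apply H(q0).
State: (1/√2)i|011⟩ + (1/√2)i|111⟩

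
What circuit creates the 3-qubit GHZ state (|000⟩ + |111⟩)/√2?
H(q0) → CNOT(q0,q1) → CNOT(q0,q2)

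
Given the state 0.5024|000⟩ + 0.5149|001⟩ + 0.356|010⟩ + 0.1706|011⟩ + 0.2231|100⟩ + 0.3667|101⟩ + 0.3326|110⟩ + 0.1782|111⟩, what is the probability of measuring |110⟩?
0.1106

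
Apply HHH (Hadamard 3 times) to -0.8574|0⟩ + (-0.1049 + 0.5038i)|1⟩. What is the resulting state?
(-0.6804 + 0.3562i)|0⟩ + (-0.5321 - 0.3562i)|1⟩

H² = I, so H^3 = H: a single Hadamard. With (a, b) = (-0.8574, (-0.1049 + 0.5038i)), H gives ((a + b)/√2, (a − b)/√2) = ((-0.6804 + 0.3562i), (-0.5321 - 0.3562i)).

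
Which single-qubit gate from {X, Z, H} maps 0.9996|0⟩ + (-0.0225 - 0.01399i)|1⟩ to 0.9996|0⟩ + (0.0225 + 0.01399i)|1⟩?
Z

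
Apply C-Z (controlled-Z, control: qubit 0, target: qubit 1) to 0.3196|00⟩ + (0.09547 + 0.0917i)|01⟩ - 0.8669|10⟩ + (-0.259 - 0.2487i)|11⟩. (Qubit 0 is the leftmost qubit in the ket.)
0.3196|00⟩ + (0.09547 + 0.0917i)|01⟩ - 0.8669|10⟩ + (0.259 + 0.2487i)|11⟩

C-Z leaves the control-|0⟩ kets |00⟩, |01⟩ unchanged and applies Z to qubit 1 on the control-|1⟩ pair (|10⟩, |11⟩).
Z = [[1, 0], [0, -1]].
With a = amp(|10⟩) = -0.8669 and b = amp(|11⟩) = (-0.259 - 0.2487i):
new amp(|10⟩) = (1)·a = -0.8669
new amp(|11⟩) = (-1)·b = (0.259 + 0.2487i)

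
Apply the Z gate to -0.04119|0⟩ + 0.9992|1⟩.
-0.04119|0⟩ - 0.9992|1⟩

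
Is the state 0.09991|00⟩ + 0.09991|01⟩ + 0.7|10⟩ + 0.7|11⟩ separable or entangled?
Separable

Writing the state as a|00⟩ + b|01⟩ + c|10⟩ + d|11⟩, it is a product state iff ad − bc = 0.
Here (a, b, c, d) = (0.09991, 0.09991, 0.7, 0.7): ad − bc = (0.09991)(0.7) − (0.09991)(0.7) = 0, so the state is separable.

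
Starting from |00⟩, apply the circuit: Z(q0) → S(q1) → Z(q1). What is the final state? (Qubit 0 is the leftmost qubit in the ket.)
|00⟩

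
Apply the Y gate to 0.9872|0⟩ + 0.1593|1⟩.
-0.1593i|0⟩ + 0.9872i|1⟩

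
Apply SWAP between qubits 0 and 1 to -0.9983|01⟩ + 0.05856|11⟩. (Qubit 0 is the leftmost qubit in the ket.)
-0.9983|10⟩ + 0.05856|11⟩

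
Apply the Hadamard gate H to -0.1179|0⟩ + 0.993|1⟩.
0.6188|0⟩ - 0.7855|1⟩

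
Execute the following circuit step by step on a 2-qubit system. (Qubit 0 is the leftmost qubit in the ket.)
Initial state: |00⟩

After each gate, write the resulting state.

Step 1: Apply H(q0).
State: 1/√2|00⟩ + 1/√2|10⟩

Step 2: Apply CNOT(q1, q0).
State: 1/√2|00⟩ + 1/√2|10⟩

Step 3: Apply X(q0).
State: 1/√2|00⟩ + 1/√2|10⟩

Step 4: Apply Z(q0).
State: 1/√2|00⟩ - 1/√2|10⟩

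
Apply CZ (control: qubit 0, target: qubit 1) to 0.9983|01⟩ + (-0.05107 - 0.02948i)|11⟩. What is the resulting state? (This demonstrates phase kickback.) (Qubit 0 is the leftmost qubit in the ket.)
0.9983|01⟩ + (0.05107 + 0.02948i)|11⟩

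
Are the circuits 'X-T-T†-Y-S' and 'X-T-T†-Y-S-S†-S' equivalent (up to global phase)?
Yes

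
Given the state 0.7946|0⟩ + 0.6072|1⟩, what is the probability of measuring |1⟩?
0.3687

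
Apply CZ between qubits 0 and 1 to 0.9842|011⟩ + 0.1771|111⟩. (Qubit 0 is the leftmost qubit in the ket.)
0.9842|011⟩ - 0.1771|111⟩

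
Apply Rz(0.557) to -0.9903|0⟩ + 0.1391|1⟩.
(-0.9521 + 0.2722i)|0⟩ + (0.1337 + 0.03824i)|1⟩

Rz(0.557) = [[e^(−iθ/2), 0], [0, e^(iθ/2)]] with e^(±iθ/2) = cos(θ/2) ± i·sin(θ/2); θ = 0.557, cos(θ/2) ≈ 0.961469, sin(θ/2) ≈ 0.274914.
With a = amp(|0⟩) = -0.9903 and b = amp(|1⟩) = 0.1391:
new amp(|0⟩) = (0.961469 - 0.274914i)·a = (-0.9521 + 0.2722i)
new amp(|1⟩) = (0.961469 + 0.274914i)·b = (0.1337 + 0.03824i)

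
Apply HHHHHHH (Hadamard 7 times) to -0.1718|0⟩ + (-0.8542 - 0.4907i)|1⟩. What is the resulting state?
(-0.7255 - 0.347i)|0⟩ + (0.4825 + 0.347i)|1⟩

H² = I, so H^7 = H: a single Hadamard. With (a, b) = (-0.1718, (-0.8542 - 0.4907i)), H gives ((a + b)/√2, (a − b)/√2) = ((-0.7255 - 0.347i), (0.4825 + 0.347i)).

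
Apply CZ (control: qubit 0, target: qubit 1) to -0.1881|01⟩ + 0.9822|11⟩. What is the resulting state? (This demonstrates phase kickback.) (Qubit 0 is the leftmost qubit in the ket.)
-0.1881|01⟩ - 0.9822|11⟩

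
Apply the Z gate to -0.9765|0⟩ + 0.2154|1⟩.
-0.9765|0⟩ - 0.2154|1⟩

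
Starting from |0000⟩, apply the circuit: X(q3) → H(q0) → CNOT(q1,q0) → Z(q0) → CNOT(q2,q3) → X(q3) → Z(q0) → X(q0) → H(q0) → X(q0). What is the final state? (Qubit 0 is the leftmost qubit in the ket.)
|1000⟩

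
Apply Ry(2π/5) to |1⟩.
-0.5878|0⟩ + 0.809|1⟩

Ry(2π/5) = [[cos(θ/2), −sin(θ/2)], [sin(θ/2), cos(θ/2)]]; θ = 2π/5, cos(θ/2) ≈ 0.809017, sin(θ/2) ≈ 0.587785.
With a = amp(|0⟩) = 0 and b = amp(|1⟩) = 1:
new amp(|0⟩) = (0.809017)·a + (-0.587785)·b = -0.5878
new amp(|1⟩) = (0.587785)·a + (0.809017)·b = 0.809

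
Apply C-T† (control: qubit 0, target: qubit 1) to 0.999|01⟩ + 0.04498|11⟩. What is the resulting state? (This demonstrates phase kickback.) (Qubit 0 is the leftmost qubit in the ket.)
0.999|01⟩ + (0.03181 - 0.03181i)|11⟩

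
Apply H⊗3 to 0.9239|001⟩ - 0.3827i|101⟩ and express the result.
(0.3266 - 0.1353i)|000⟩ + (-0.3266 + 0.1353i)|001⟩ + (0.3266 - 0.1353i)|010⟩ + (-0.3266 + 0.1353i)|011⟩ + (0.3266 + 0.1353i)|100⟩ + (-0.3266 - 0.1353i)|101⟩ + (0.3266 + 0.1353i)|110⟩ + (-0.3266 - 0.1353i)|111⟩

H⊗3 gives amp(|y⟩) = (1/2√2) Σ_x (−1)^(x·y) amp(|x⟩), where x·y is the number of positions in which both x and y have a 1.
|000⟩: (0.9239 - 0.3827i)/(2√2) = (0.3266 - 0.1353i)
|001⟩: (-0.9239 + 0.3827i)/(2√2) = (-0.3266 + 0.1353i)
|010⟩: (0.9239 - 0.3827i)/(2√2) = (0.3266 - 0.1353i)
|011⟩: (-0.9239 + 0.3827i)/(2√2) = (-0.3266 + 0.1353i)
|100⟩: (0.9239 + 0.3827i)/(2√2) = (0.3266 + 0.1353i)
|101⟩: (-0.9239 - 0.3827i)/(2√2) = (-0.3266 - 0.1353i)
|110⟩: (0.9239 + 0.3827i)/(2√2) = (0.3266 + 0.1353i)
|111⟩: (-0.9239 - 0.3827i)/(2√2) = (-0.3266 - 0.1353i)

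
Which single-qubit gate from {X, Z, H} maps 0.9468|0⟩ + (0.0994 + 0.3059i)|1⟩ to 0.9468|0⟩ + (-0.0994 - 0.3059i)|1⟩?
Z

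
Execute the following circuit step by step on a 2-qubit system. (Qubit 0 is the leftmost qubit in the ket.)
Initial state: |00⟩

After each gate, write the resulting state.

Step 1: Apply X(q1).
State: |01⟩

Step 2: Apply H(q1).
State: 1/√2|00⟩ - 1/√2|01⟩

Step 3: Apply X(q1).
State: -1/√2|00⟩ + 1/√2|01⟩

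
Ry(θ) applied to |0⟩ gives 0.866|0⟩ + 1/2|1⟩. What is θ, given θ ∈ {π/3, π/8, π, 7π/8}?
π/3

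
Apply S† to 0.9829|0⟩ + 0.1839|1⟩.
0.9829|0⟩ - 0.1839i|1⟩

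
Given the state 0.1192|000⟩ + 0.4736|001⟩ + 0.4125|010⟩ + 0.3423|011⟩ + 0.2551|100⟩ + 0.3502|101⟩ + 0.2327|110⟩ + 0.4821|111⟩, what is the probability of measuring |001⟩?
0.2243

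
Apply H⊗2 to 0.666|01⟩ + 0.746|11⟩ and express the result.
0.706|00⟩ - 0.706|01⟩ - 0.04|10⟩ + 0.04|11⟩

H⊗2 gives amp(|y⟩) = (1/2) Σ_x (−1)^(x·y) amp(|x⟩), where x·y is the number of positions in which both x and y have a 1.
|00⟩: (0.666 + 0.746)/2 = 0.706
|01⟩: (-0.666 - 0.746)/2 = -0.706
|10⟩: (0.666 - 0.746)/2 = -0.04
|11⟩: (-0.666 + 0.746)/2 = 0.04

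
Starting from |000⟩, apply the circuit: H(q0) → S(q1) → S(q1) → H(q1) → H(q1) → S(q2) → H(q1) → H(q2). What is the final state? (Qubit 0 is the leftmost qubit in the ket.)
1/√8|000⟩ + 1/√8|001⟩ + 1/√8|010⟩ + 1/√8|011⟩ + 1/√8|100⟩ + 1/√8|101⟩ + 1/√8|110⟩ + 1/√8|111⟩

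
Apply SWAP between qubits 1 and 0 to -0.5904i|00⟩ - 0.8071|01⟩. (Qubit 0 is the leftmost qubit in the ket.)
-0.5904i|00⟩ - 0.8071|10⟩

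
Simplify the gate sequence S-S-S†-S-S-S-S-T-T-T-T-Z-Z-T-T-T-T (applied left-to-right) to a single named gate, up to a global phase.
S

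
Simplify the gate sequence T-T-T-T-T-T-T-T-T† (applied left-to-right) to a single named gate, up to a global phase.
T†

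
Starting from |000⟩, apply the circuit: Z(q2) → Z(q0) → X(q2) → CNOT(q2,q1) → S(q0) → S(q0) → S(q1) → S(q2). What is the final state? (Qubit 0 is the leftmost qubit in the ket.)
-|011⟩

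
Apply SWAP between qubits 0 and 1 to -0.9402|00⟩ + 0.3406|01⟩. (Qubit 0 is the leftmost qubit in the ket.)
-0.9402|00⟩ + 0.3406|10⟩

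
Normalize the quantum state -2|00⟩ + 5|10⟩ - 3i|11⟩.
-0.3244|00⟩ + 0.8111|10⟩ - 0.4867i|11⟩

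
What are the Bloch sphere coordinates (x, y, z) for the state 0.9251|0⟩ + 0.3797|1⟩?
(0.7025, 0, 0.7116)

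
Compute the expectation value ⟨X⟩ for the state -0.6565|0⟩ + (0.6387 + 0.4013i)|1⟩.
-0.8386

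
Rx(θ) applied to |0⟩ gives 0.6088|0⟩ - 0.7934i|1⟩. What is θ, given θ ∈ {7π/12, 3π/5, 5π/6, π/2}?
7π/12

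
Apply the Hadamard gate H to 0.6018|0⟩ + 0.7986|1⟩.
0.9902|0⟩ - 0.1392|1⟩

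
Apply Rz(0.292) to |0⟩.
(0.9894 - 0.1455i)|0⟩

Rz(0.292) = [[e^(−iθ/2), 0], [0, e^(iθ/2)]] with e^(±iθ/2) = cos(θ/2) ± i·sin(θ/2); θ = 0.292, cos(θ/2) ≈ 0.989361, sin(θ/2) ≈ 0.145482.
With a = amp(|0⟩) = 1 and b = amp(|1⟩) = 0:
new amp(|0⟩) = (0.989361 - 0.145482i)·a = (0.9894 - 0.1455i)
new amp(|1⟩) = (0.989361 + 0.145482i)·b = 0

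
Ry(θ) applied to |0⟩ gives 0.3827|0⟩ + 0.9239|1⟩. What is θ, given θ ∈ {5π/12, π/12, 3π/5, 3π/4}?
3π/4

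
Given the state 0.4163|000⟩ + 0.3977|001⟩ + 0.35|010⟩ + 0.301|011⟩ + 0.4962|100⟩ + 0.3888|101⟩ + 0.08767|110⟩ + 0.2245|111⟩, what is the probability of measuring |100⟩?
0.2462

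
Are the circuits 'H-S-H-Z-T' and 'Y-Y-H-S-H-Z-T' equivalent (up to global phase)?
Yes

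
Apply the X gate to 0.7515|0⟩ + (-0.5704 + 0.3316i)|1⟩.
(-0.5704 + 0.3316i)|0⟩ + 0.7515|1⟩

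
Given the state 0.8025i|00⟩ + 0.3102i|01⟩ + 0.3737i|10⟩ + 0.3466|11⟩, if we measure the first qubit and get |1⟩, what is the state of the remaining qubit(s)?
0.7332i|0⟩ + 0.68|1⟩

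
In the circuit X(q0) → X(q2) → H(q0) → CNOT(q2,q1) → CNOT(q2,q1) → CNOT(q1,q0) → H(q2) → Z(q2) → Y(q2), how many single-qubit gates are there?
6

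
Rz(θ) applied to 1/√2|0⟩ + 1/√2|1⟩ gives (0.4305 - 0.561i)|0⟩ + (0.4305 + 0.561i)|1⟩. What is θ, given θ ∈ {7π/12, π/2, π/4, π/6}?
7π/12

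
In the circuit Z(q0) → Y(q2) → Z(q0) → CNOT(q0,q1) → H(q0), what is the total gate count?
5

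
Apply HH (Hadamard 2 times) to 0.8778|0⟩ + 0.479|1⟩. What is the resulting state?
0.8778|0⟩ + 0.479|1⟩

H² = I, so an even number of Hadamards cancels: H^2 = I and the state is unchanged.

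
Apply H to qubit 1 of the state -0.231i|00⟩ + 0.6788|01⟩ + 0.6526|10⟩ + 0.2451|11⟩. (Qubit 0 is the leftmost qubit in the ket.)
(0.48 - 0.1633i)|00⟩ + (-0.48 - 0.1633i)|01⟩ + 0.6348|10⟩ + 0.2881|11⟩

H on qubit 1 mixes each pair of kets that differ only in qubit 1: amplitudes (a, b) of (|…0…⟩, |…1…⟩) become ((a + b)/√2, (a − b)/√2). Kets absent from the input have amplitude 0.
(|00⟩, |01⟩): (a, b) = (-0.231i, 0.6788) → ((0.48 - 0.1633i), (-0.48 - 0.1633i))
(|10⟩, |11⟩): (a, b) = (0.6526, 0.2451) → (0.6348, 0.2881)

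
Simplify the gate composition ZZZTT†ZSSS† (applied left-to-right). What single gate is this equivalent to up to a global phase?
S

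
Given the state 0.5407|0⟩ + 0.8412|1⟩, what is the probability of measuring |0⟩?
0.2924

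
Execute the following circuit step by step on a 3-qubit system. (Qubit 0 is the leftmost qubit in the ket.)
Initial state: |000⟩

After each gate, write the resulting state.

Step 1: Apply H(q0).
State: 1/√2|000⟩ + 1/√2|100⟩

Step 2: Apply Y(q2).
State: (1/√2)i|001⟩ + (1/√2)i|101⟩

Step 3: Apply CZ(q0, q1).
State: (1/√2)i|001⟩ + (1/√2)i|101⟩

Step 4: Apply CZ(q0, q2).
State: (1/√2)i|001⟩ - (1/√2)i|101⟩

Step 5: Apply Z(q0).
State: (1/√2)i|001⟩ + (1/√2)i|101⟩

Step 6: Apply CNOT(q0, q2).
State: (1/√2)i|001⟩ + (1/√2)i|100⟩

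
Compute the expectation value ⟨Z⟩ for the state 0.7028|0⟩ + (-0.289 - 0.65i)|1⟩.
-0.01209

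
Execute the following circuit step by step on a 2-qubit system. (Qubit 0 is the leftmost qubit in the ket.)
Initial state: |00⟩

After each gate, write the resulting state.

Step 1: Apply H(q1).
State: 1/√2|00⟩ + 1/√2|01⟩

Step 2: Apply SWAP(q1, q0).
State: 1/√2|00⟩ + 1/√2|10⟩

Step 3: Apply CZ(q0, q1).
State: 1/√2|00⟩ + 1/√2|10⟩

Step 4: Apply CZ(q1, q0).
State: 1/√2|00⟩ + 1/√2|10⟩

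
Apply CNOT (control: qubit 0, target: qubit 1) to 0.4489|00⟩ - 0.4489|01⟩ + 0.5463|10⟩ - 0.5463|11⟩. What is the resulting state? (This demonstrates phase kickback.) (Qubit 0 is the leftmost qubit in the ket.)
0.4489|00⟩ - 0.4489|01⟩ - 0.5463|10⟩ + 0.5463|11⟩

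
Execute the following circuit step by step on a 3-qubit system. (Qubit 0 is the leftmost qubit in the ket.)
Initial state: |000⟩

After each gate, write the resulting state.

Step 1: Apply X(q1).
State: |010⟩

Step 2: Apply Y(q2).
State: i|011⟩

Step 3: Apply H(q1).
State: (1/√2)i|001⟩ - (1/√2)i|011⟩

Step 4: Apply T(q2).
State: (-1/2 + (1/2)i)|001⟩ + (1/2 - (1/2)i)|011⟩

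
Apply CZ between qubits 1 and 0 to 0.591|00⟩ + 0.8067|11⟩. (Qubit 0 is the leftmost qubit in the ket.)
0.591|00⟩ - 0.8067|11⟩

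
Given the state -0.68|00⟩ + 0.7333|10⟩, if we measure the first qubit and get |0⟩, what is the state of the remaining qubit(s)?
-|0⟩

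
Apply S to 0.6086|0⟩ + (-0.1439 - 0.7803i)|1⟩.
0.6086|0⟩ + (0.7803 - 0.1439i)|1⟩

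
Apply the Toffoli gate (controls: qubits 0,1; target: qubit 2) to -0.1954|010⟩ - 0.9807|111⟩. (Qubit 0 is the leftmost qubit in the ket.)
-0.1954|010⟩ - 0.9807|110⟩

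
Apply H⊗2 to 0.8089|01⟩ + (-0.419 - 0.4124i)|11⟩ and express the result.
(0.195 - 0.2062i)|00⟩ + (-0.195 + 0.2062i)|01⟩ + (0.614 + 0.2062i)|10⟩ + (-0.614 - 0.2062i)|11⟩

H⊗2 gives amp(|y⟩) = (1/2) Σ_x (−1)^(x·y) amp(|x⟩), where x·y is the number of positions in which both x and y have a 1.
|00⟩: (0.8089 + (-0.419 - 0.4124i))/2 = (0.195 - 0.2062i)
|01⟩: (-0.8089 - (-0.419 - 0.4124i))/2 = (-0.195 + 0.2062i)
|10⟩: (0.8089 - (-0.419 - 0.4124i))/2 = (0.614 + 0.2062i)
|11⟩: (-0.8089 + (-0.419 - 0.4124i))/2 = (-0.614 - 0.2062i)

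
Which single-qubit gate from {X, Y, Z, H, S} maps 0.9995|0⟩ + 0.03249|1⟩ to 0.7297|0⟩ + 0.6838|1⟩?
H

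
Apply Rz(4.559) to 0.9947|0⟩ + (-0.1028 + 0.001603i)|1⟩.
(-0.6474 - 0.7552i)|0⟩ + (0.06569 - 0.07909i)|1⟩

Rz(4.559) = [[e^(−iθ/2), 0], [0, e^(iθ/2)]] with e^(±iθ/2) = cos(θ/2) ± i·sin(θ/2); θ = 4.559, cos(θ/2) ≈ -0.65085, sin(θ/2) ≈ 0.759206.
With a = amp(|0⟩) = 0.9947 and b = amp(|1⟩) = (-0.1028 + 0.001603i):
new amp(|0⟩) = (-0.65085 - 0.759206i)·a = (-0.6474 - 0.7552i)
new amp(|1⟩) = (-0.65085 + 0.759206i)·b = (0.06569 - 0.07909i)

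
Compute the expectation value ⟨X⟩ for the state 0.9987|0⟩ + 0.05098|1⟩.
0.1018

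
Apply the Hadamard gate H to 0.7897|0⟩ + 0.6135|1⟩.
0.9922|0⟩ + 0.1246|1⟩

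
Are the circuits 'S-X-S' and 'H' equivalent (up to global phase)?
No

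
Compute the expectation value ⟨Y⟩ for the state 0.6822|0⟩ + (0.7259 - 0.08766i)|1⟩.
-0.1196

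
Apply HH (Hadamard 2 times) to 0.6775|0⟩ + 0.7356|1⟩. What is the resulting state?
0.6775|0⟩ + 0.7356|1⟩

H² = I, so an even number of Hadamards cancels: H^2 = I and the state is unchanged.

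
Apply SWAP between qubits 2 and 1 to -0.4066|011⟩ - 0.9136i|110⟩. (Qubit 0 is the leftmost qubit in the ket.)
-0.4066|011⟩ - 0.9136i|101⟩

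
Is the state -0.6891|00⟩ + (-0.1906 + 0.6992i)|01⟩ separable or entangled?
Separable

Writing the state as a|00⟩ + b|01⟩ + c|10⟩ + d|11⟩, it is a product state iff ad − bc = 0.
Here (a, b, c, d) = (-0.6891, (-0.1906 + 0.6992i), 0, 0): ad − bc = (-0.6891)(0) − (-0.1906 + 0.6992i)(0) = 0, so the state is separable.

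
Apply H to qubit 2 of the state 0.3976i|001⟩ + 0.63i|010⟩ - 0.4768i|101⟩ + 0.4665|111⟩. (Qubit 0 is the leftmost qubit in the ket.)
0.2811i|000⟩ - 0.2811i|001⟩ + 0.4455i|010⟩ + 0.4455i|011⟩ - 0.3371i|100⟩ + 0.3371i|101⟩ + 0.3299|110⟩ - 0.3299|111⟩

H on qubit 2 mixes each pair of kets that differ only in qubit 2: amplitudes (a, b) of (|…0…⟩, |…1…⟩) become ((a + b)/√2, (a − b)/√2). Kets absent from the input have amplitude 0.
(|000⟩, |001⟩): (a, b) = (0, 0.3976i) → (0.2811i, -0.2811i)
(|010⟩, |011⟩): (a, b) = (0.63i, 0) → (0.4455i, 0.4455i)
(|100⟩, |101⟩): (a, b) = (0, -0.4768i) → (-0.3371i, 0.3371i)
(|110⟩, |111⟩): (a, b) = (0, 0.4665) → (0.3299, -0.3299)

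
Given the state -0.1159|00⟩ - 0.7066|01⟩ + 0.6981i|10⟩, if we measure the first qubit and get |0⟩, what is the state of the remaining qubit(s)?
-0.1619|0⟩ - 0.9868|1⟩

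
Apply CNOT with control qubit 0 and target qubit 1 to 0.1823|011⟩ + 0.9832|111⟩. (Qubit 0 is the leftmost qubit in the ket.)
0.1823|011⟩ + 0.9832|101⟩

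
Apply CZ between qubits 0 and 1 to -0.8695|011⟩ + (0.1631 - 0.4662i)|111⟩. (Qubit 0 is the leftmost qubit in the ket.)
-0.8695|011⟩ + (-0.1631 + 0.4662i)|111⟩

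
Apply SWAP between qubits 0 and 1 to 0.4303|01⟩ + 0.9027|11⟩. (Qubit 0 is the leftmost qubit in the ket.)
0.4303|10⟩ + 0.9027|11⟩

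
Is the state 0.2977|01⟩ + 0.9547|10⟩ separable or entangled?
Entangled

Writing the state as a|00⟩ + b|01⟩ + c|10⟩ + d|11⟩, it is a product state iff ad − bc = 0.
Here (a, b, c, d) = (0, 0.2977, 0.9547, 0): ad − bc = (0)(0) − (0.2977)(0.9547) = -0.2842 ≠ 0, so the state is entangled.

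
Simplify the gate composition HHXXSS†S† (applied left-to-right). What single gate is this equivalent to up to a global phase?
S†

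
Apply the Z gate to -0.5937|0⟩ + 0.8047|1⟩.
-0.5937|0⟩ - 0.8047|1⟩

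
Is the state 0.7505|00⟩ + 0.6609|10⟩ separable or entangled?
Separable

Writing the state as a|00⟩ + b|01⟩ + c|10⟩ + d|11⟩, it is a product state iff ad − bc = 0.
Here (a, b, c, d) = (0.7505, 0, 0.6609, 0): ad − bc = (0.7505)(0) − (0)(0.6609) = 0, so the state is separable.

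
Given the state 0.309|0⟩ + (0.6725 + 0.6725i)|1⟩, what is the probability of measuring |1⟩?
0.9045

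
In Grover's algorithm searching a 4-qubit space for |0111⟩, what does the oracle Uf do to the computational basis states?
Uf|x⟩ = -|x⟩ if x = 0111, else |x⟩ (phase flip on target)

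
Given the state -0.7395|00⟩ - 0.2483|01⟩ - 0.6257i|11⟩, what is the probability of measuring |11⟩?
0.3915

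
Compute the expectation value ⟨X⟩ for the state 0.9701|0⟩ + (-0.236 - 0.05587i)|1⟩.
-0.4579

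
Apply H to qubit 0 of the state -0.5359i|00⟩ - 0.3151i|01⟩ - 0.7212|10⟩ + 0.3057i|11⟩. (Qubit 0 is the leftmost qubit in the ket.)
(-0.51 - 0.3789i)|00⟩ - 0.006647i|01⟩ + (0.51 - 0.3789i)|10⟩ - 0.439i|11⟩

H on qubit 0 mixes each pair of kets that differ only in qubit 0: amplitudes (a, b) of (|…0…⟩, |…1…⟩) become ((a + b)/√2, (a − b)/√2). Kets absent from the input have amplitude 0.
(|00⟩, |10⟩): (a, b) = (-0.5359i, -0.7212) → ((-0.51 - 0.3789i), (0.51 - 0.3789i))
(|01⟩, |11⟩): (a, b) = (-0.3151i, 0.3057i) → (-0.006647i, -0.439i)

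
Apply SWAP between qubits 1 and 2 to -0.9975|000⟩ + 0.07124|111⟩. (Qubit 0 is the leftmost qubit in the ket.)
-0.9975|000⟩ + 0.07124|111⟩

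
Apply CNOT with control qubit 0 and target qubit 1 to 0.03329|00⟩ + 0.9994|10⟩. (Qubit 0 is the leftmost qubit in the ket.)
0.03329|00⟩ + 0.9994|11⟩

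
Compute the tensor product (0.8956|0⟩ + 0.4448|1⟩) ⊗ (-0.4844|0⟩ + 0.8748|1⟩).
-0.4338|00⟩ + 0.7835|01⟩ - 0.2155|10⟩ + 0.3891|11⟩

amp(|b₁b₂…⟩) = product of the factor amplitudes for bits b₁, b₂, …; only kets whose every factor amplitude is nonzero survive.
|00⟩: (0.8956)(-0.4844) = -0.4338
|01⟩: (0.8956)(0.8748) = 0.7835
|10⟩: (0.4448)(-0.4844) = -0.2155
|11⟩: (0.4448)(0.8748) = 0.3891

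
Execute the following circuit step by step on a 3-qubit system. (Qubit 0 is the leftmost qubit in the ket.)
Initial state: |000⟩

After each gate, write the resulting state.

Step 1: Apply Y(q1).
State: i|010⟩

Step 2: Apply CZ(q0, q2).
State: i|010⟩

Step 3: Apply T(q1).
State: (-1/√2 + (1/√2)i)|010⟩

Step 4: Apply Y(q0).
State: (-1/√2 - (1/√2)i)|110⟩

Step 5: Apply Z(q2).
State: (-1/√2 - (1/√2)i)|110⟩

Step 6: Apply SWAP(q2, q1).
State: (-1/√2 - (1/√2)i)|101⟩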